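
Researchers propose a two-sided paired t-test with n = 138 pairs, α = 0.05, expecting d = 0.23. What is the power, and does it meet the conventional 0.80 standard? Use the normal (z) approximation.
Power ≈ 0.77; the study is underpowered (power < 0.80)

Power calculation (paired t-test, normal approximation):
z_β = d · √n - z_{α/2}
z_β = 0.23 · √138 - 1.960
z_β = 0.23 · 11.747 - 1.960
z_β = 0.742

Power = Φ(z_β) = Φ(0.742) ≈ 0.771

Effect size d = 0.23 is small by Cohen's convention (0.2/0.5/0.8).

Threshold: power ≥ 0.80 is conventionally adequate.
Power ≈ 0.77 → the study is underpowered (power < 0.80).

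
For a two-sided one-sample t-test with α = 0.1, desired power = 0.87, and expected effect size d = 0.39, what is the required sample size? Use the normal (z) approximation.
n = 51

Sample size formula (one-sample t-test, normal approximation):
n = ((z_{α/2} + z_β) / d)²

z_{α/2} = 1.645 (for α = 0.1, two-sided)
z_β = 1.126 (for power = 0.87)
d = 0.39

n = ((1.645 + 1.126) / 0.39)²
n = (7.105)²
n ≈ 50.48
Round up to the next whole number: n = 51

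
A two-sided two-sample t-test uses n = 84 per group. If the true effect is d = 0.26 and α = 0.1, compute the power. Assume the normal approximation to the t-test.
Power ≈ 0.52

Power calculation (two-sample t-test, normal approximation):
z_β = d · √(n/2) - z_{α/2}
z_β = 0.26 · √(84/2) - 1.645
z_β = 0.26 · 6.481 - 1.645
z_β = 0.040

Power = Φ(z_β) = Φ(0.040) ≈ 0.516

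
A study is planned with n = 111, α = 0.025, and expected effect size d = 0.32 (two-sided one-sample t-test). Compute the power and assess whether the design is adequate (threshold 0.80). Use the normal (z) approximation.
Power ≈ 0.87; the study is adequately powered (power ≥ 0.80)

Power calculation (one-sample t-test, normal approximation):
z_β = d · √n - z_{α/2}
z_β = 0.32 · √111 - 2.241
z_β = 0.32 · 10.536 - 2.241
z_β = 1.130

Power = Φ(z_β) = Φ(1.130) ≈ 0.871

Effect size d = 0.32 is small by Cohen's convention (0.2/0.5/0.8).

Threshold: power ≥ 0.80 is conventionally adequate.
Power ≈ 0.87 → the study is adequately powered (power ≥ 0.80).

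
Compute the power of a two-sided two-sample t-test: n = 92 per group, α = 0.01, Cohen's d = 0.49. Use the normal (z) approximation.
Power ≈ 0.77

Power calculation (two-sample t-test, normal approximation):
z_β = d · √(n/2) - z_{α/2}
z_β = 0.49 · √(92/2) - 2.576
z_β = 0.49 · 6.782 - 2.576
z_β = 0.748

Power = Φ(z_β) = Φ(0.748) ≈ 0.773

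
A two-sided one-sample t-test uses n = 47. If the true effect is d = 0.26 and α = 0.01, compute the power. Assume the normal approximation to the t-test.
Power ≈ 0.21

Power calculation (one-sample t-test, normal approximation):
z_β = d · √n - z_{α/2}
z_β = 0.26 · √47 - 2.576
z_β = 0.26 · 6.856 - 2.576
z_β = -0.793

Power = Φ(z_β) = Φ(-0.793) ≈ 0.214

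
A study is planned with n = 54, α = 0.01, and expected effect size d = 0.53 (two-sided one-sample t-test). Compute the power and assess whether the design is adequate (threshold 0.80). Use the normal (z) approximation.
Power ≈ 0.91; the study is adequately powered (power ≥ 0.80)

Power calculation (one-sample t-test, normal approximation):
z_β = d · √n - z_{α/2}
z_β = 0.53 · √54 - 2.576
z_β = 0.53 · 7.348 - 2.576
z_β = 1.319

Power = Φ(z_β) = Φ(1.319) ≈ 0.906

Effect size d = 0.53 is medium by Cohen's convention (0.2/0.5/0.8).

Threshold: power ≥ 0.80 is conventionally adequate.
Power ≈ 0.91 → the study is adequately powered (power ≥ 0.80).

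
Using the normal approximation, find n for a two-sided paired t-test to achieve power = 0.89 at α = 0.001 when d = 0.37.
n = 150 pairs

Sample size formula (paired t-test, normal approximation):
n = ((z_{α/2} + z_β) / d)²

z_{α/2} = 3.291 (for α = 0.001, two-sided)
z_β = 1.227 (for power = 0.89)
d = 0.37

n = ((3.291 + 1.227) / 0.37)²
n = (12.211)²
n ≈ 149.11
Round up to the next whole number: n = 150 pairs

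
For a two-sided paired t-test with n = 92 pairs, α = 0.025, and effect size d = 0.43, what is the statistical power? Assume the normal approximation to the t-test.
Power ≈ 0.97

Power calculation (paired t-test, normal approximation):
z_β = d · √n - z_{α/2}
z_β = 0.43 · √92 - 2.241
z_β = 0.43 · 9.592 - 2.241
z_β = 1.883

Power = Φ(z_β) = Φ(1.883) ≈ 0.970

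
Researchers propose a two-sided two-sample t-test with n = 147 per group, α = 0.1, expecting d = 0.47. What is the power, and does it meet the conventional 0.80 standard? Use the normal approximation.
Power ≈ 0.99; the study is adequately powered (power ≥ 0.80)

Power calculation (two-sample t-test, normal approximation):
z_β = d · √(n/2) - z_{α/2}
z_β = 0.47 · √(147/2) - 1.645
z_β = 0.47 · 8.573 - 1.645
z_β = 2.385

Power = Φ(z_β) = Φ(2.385) ≈ 0.991

Effect size d = 0.47 is small by Cohen's convention (0.2/0.5/0.8).

Threshold: power ≥ 0.80 is conventionally adequate.
Power ≈ 0.99 → the study is adequately powered (power ≥ 0.80).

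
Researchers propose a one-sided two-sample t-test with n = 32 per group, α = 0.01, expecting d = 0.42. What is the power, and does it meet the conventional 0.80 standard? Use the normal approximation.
Power ≈ 0.26; the study is underpowered (power < 0.80)

Power calculation (two-sample t-test, normal approximation):
z_β = d · √(n/2) - z_α
z_β = 0.42 · √(32/2) - 2.326
z_β = 0.42 · 4.000 - 2.326
z_β = -0.646

Power = Φ(z_β) = Φ(-0.646) ≈ 0.259

Effect size d = 0.42 is small by Cohen's convention (0.2/0.5/0.8).

Threshold: power ≥ 0.80 is conventionally adequate.
Power ≈ 0.26 → the study is underpowered (power < 0.80).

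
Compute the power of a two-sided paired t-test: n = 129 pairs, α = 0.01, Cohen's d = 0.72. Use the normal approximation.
Power ≈ 1.00

Power calculation (paired t-test, normal approximation):
z_β = d · √n - z_{α/2}
z_β = 0.72 · √129 - 2.576
z_β = 0.72 · 11.358 - 2.576
z_β = 5.602

Power = Φ(z_β) = Φ(5.602) ≈ 1.000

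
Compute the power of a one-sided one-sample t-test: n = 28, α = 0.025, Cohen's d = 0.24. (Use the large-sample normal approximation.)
Power ≈ 0.25

Power calculation (one-sample t-test, normal approximation):
z_β = d · √n - z_α
z_β = 0.24 · √28 - 1.960
z_β = 0.24 · 5.292 - 1.960
z_β = -0.690

Power = Φ(z_β) = Φ(-0.690) ≈ 0.245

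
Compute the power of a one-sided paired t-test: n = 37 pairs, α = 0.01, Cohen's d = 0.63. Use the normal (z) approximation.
Power ≈ 0.93

Power calculation (paired t-test, normal approximation):
z_β = d · √n - z_α
z_β = 0.63 · √37 - 2.326
z_β = 0.63 · 6.083 - 2.326
z_β = 1.506

Power = Φ(z_β) = Φ(1.506) ≈ 0.934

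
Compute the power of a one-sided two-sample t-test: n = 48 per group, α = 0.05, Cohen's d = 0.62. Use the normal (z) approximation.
Power ≈ 0.92

Power calculation (two-sample t-test, normal approximation):
z_β = d · √(n/2) - z_α
z_β = 0.62 · √(48/2) - 1.645
z_β = 0.62 · 4.899 - 1.645
z_β = 1.393

Power = Φ(z_β) = Φ(1.393) ≈ 0.918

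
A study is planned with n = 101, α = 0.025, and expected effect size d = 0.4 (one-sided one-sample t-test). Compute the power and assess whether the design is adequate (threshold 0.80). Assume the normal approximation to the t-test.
Power ≈ 0.98; the study is adequately powered (power ≥ 0.80)

Power calculation (one-sample t-test, normal approximation):
z_β = d · √n - z_α
z_β = 0.4 · √101 - 1.960
z_β = 0.4 · 10.050 - 1.960
z_β = 2.060

Power = Φ(z_β) = Φ(2.060) ≈ 0.980

Effect size d = 0.4 is small by Cohen's convention (0.2/0.5/0.8).

Threshold: power ≥ 0.80 is conventionally adequate.
Power ≈ 0.98 → the study is adequately powered (power ≥ 0.80).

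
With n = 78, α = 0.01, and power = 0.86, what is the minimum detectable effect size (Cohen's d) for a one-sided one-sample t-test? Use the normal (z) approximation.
d ≈ 0.39

Minimum detectable effect (one-sample t-test, normal approximation):
d = (z_α + z_β) / √n
d = (2.326 + 1.080) / √78
d = 3.407 / 8.832
d ≈ 0.39

By Cohen's convention (0.2 small / 0.5 medium / 0.8 large): small effect.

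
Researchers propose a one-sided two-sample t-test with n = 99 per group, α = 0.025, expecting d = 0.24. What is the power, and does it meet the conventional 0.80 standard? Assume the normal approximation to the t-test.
Power ≈ 0.39; the study is underpowered (power < 0.80)

Power calculation (two-sample t-test, normal approximation):
z_β = d · √(n/2) - z_α
z_β = 0.24 · √(99/2) - 1.960
z_β = 0.24 · 7.036 - 1.960
z_β = -0.271

Power = Φ(z_β) = Φ(-0.271) ≈ 0.393

Effect size d = 0.24 is small by Cohen's convention (0.2/0.5/0.8).

Threshold: power ≥ 0.80 is conventionally adequate.
Power ≈ 0.39 → the study is underpowered (power < 0.80).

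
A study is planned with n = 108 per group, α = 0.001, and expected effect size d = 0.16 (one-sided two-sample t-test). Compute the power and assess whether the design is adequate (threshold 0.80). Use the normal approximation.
Power ≈ 0.03; the study is underpowered (power < 0.80)

Power calculation (two-sample t-test, normal approximation):
z_β = d · √(n/2) - z_α
z_β = 0.16 · √(108/2) - 3.090
z_β = 0.16 · 7.348 - 3.090
z_β = -1.914

Power = Φ(z_β) = Φ(-1.914) ≈ 0.028

Effect size d = 0.16 is very small by Cohen's convention (0.2/0.5/0.8).

Threshold: power ≥ 0.80 is conventionally adequate.
Power ≈ 0.03 → the study is underpowered (power < 0.80).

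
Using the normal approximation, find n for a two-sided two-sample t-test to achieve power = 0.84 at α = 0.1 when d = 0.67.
n = 32 per group

Sample size formula (two-sample t-test, normal approximation):
n = 2 · ((z_{α/2} + z_β) / d)²

z_{α/2} = 1.645 (for α = 0.1, two-sided)
z_β = 0.994 (for power = 0.84)
d = 0.67

n = 2 · ((1.645 + 0.994) / 0.67)²
n = 2 · (3.939)²
n ≈ 31.03
Round up to the next whole number: n = 32 per group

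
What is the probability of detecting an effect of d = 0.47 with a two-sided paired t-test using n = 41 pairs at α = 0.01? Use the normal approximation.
Power ≈ 0.67

Power calculation (paired t-test, normal approximation):
z_β = d · √n - z_{α/2}
z_β = 0.47 · √41 - 2.576
z_β = 0.47 · 6.403 - 2.576
z_β = 0.434

Power = Φ(z_β) = Φ(0.434) ≈ 0.668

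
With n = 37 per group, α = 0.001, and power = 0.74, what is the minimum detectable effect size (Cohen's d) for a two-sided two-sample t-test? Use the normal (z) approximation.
d ≈ 0.91

Minimum detectable effect (two-sample t-test, normal approximation):
d = (z_{α/2} + z_β) / √(n/2)
d = (3.291 + 0.643) / √(37/2)
d = 3.934 / 4.301
d ≈ 0.91

By Cohen's convention (0.2 small / 0.5 medium / 0.8 large): large effect.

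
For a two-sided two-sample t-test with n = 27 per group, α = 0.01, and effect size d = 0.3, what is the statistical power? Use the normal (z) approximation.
Power ≈ 0.07

Power calculation (two-sample t-test, normal approximation):
z_β = d · √(n/2) - z_{α/2}
z_β = 0.3 · √(27/2) - 2.576
z_β = 0.3 · 3.674 - 2.576
z_β = -1.474

Power = Φ(z_β) = Φ(-1.474) ≈ 0.070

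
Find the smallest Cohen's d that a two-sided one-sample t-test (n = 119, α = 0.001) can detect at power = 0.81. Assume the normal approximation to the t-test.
d ≈ 0.38

Minimum detectable effect (one-sample t-test, normal approximation):
d = (z_{α/2} + z_β) / √n
d = (3.291 + 0.878) / √119
d = 4.168 / 10.909
d ≈ 0.38

By Cohen's convention (0.2 small / 0.5 medium / 0.8 large): small effect.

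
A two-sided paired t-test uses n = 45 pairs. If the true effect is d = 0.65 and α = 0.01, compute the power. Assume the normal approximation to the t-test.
Power ≈ 0.96

Power calculation (paired t-test, normal approximation):
z_β = d · √n - z_{α/2}
z_β = 0.65 · √45 - 2.576
z_β = 0.65 · 6.708 - 2.576
z_β = 1.785

Power = Φ(z_β) = Φ(1.785) ≈ 0.963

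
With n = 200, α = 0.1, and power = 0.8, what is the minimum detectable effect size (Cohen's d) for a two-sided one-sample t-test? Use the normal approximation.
d ≈ 0.18

Minimum detectable effect (one-sample t-test, normal approximation):
d = (z_{α/2} + z_β) / √n
d = (1.645 + 0.842) / √200
d = 2.486 / 14.142
d ≈ 0.18

By Cohen's convention (0.2 small / 0.5 medium / 0.8 large): very small effect.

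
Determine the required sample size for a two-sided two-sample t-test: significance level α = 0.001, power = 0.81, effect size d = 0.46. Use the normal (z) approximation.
n = 165 per group

Sample size formula (two-sample t-test, normal approximation):
n = 2 · ((z_{α/2} + z_β) / d)²

z_{α/2} = 3.291 (for α = 0.001, two-sided)
z_β = 0.878 (for power = 0.81)
d = 0.46

n = 2 · ((3.291 + 0.878) / 0.46)²
n = 2 · (9.063)²
n ≈ 164.28
Round up to the next whole number: n = 165 per group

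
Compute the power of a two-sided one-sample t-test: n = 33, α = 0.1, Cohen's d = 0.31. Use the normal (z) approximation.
Power ≈ 0.55

Power calculation (one-sample t-test, normal approximation):
z_β = d · √n - z_{α/2}
z_β = 0.31 · √33 - 1.645
z_β = 0.31 · 5.745 - 1.645
z_β = 0.136

Power = Φ(z_β) = Φ(0.136) ≈ 0.554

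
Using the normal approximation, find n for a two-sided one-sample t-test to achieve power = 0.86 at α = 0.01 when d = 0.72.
n = 26

Sample size formula (one-sample t-test, normal approximation):
n = ((z_{α/2} + z_β) / d)²

z_{α/2} = 2.576 (for α = 0.01, two-sided)
z_β = 1.080 (for power = 0.86)
d = 0.72

n = ((2.576 + 1.080) / 0.72)²
n = (5.078)²
n ≈ 25.79
Round up to the next whole number: n = 26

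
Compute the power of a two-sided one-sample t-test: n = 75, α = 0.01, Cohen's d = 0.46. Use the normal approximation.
Power ≈ 0.92

Power calculation (one-sample t-test, normal approximation):
z_β = d · √n - z_{α/2}
z_β = 0.46 · √75 - 2.576
z_β = 0.46 · 8.660 - 2.576
z_β = 1.408

Power = Φ(z_β) = Φ(1.408) ≈ 0.920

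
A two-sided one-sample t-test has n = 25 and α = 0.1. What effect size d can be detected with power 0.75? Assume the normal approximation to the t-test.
d ≈ 0.46

Minimum detectable effect (one-sample t-test, normal approximation):
d = (z_{α/2} + z_β) / √n
d = (1.645 + 0.674) / √25
d = 2.319 / 5.000
d ≈ 0.46

By Cohen's convention (0.2 small / 0.5 medium / 0.8 large): small effect.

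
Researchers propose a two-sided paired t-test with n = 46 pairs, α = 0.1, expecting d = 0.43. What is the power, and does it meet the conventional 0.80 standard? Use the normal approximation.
Power ≈ 0.90; the study is adequately powered (power ≥ 0.80)

Power calculation (paired t-test, normal approximation):
z_β = d · √n - z_{α/2}
z_β = 0.43 · √46 - 1.645
z_β = 0.43 · 6.782 - 1.645
z_β = 1.272

Power = Φ(z_β) = Φ(1.272) ≈ 0.898

Effect size d = 0.43 is small by Cohen's convention (0.2/0.5/0.8).

Threshold: power ≥ 0.80 is conventionally adequate.
Power ≈ 0.90 → the study is adequately powered (power ≥ 0.80).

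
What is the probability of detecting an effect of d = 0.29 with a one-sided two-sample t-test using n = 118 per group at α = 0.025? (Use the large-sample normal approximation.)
Power ≈ 0.61

Power calculation (two-sample t-test, normal approximation):
z_β = d · √(n/2) - z_α
z_β = 0.29 · √(118/2) - 1.960
z_β = 0.29 · 7.681 - 1.960
z_β = 0.268

Power = Φ(z_β) = Φ(0.268) ≈ 0.605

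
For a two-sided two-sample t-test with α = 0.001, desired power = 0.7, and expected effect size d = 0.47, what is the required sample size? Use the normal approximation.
n = 132 per group

Sample size formula (two-sample t-test, normal approximation):
n = 2 · ((z_{α/2} + z_β) / d)²

z_{α/2} = 3.291 (for α = 0.001, two-sided)
z_β = 0.524 (for power = 0.7)
d = 0.47

n = 2 · ((3.291 + 0.524) / 0.47)²
n = 2 · (8.117)²
n ≈ 131.77
Round up to the next whole number: n = 132 per group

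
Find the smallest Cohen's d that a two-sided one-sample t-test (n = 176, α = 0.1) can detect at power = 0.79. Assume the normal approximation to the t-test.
d ≈ 0.18

Minimum detectable effect (one-sample t-test, normal approximation):
d = (z_{α/2} + z_β) / √n
d = (1.645 + 0.806) / √176
d = 2.451 / 13.266
d ≈ 0.18

By Cohen's convention (0.2 small / 0.5 medium / 0.8 large): very small effect.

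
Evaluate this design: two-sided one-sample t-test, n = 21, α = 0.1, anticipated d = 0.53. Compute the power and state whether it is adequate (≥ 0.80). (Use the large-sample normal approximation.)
Power ≈ 0.78; the study is underpowered (power < 0.80)

Power calculation (one-sample t-test, normal approximation):
z_β = d · √n - z_{α/2}
z_β = 0.53 · √21 - 1.645
z_β = 0.53 · 4.583 - 1.645
z_β = 0.784

Power = Φ(z_β) = Φ(0.784) ≈ 0.783

Effect size d = 0.53 is medium by Cohen's convention (0.2/0.5/0.8).

Threshold: power ≥ 0.80 is conventionally adequate.
Power ≈ 0.78 → the study is underpowered (power < 0.80).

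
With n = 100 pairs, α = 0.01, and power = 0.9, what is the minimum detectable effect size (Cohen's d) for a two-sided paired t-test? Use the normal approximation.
d ≈ 0.39

Minimum detectable effect (paired t-test, normal approximation):
d = (z_{α/2} + z_β) / √n
d = (2.576 + 1.282) / √100
d = 3.857 / 10.000
d ≈ 0.39

By Cohen's convention (0.2 small / 0.5 medium / 0.8 large): small effect.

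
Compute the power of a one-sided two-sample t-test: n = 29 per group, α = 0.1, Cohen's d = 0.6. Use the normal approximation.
Power ≈ 0.84

Power calculation (two-sample t-test, normal approximation):
z_β = d · √(n/2) - z_α
z_β = 0.6 · √(29/2) - 1.282
z_β = 0.6 · 3.808 - 1.282
z_β = 1.003

Power = Φ(z_β) = Φ(1.003) ≈ 0.842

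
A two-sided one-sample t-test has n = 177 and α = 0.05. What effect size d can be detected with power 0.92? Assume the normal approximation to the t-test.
d ≈ 0.25

Minimum detectable effect (one-sample t-test, normal approximation):
d = (z_{α/2} + z_β) / √n
d = (1.960 + 1.405) / √177
d = 3.365 / 13.304
d ≈ 0.25

By Cohen's convention (0.2 small / 0.5 medium / 0.8 large): small effect.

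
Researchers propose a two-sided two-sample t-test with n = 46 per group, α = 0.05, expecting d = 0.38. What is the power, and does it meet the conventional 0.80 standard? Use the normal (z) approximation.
Power ≈ 0.45; the study is underpowered (power < 0.80)

Power calculation (two-sample t-test, normal approximation):
z_β = d · √(n/2) - z_{α/2}
z_β = 0.38 · √(46/2) - 1.960
z_β = 0.38 · 4.796 - 1.960
z_β = -0.138

Power = Φ(z_β) = Φ(-0.138) ≈ 0.445

Effect size d = 0.38 is small by Cohen's convention (0.2/0.5/0.8).

Threshold: power ≥ 0.80 is conventionally adequate.
Power ≈ 0.45 → the study is underpowered (power < 0.80).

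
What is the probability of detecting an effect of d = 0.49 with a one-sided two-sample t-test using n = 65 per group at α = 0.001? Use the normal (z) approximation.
Power ≈ 0.38

Power calculation (two-sample t-test, normal approximation):
z_β = d · √(n/2) - z_α
z_β = 0.49 · √(65/2) - 3.090
z_β = 0.49 · 5.701 - 3.090
z_β = -0.297

Power = Φ(z_β) = Φ(-0.297) ≈ 0.383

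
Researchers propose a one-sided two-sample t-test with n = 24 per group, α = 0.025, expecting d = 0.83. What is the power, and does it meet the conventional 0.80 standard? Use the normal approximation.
Power ≈ 0.82; the study is adequately powered (power ≥ 0.80)

Power calculation (two-sample t-test, normal approximation):
z_β = d · √(n/2) - z_α
z_β = 0.83 · √(24/2) - 1.960
z_β = 0.83 · 3.464 - 1.960
z_β = 0.915

Power = Φ(z_β) = Φ(0.915) ≈ 0.820

Effect size d = 0.83 is large by Cohen's convention (0.2/0.5/0.8).

Threshold: power ≥ 0.80 is conventionally adequate.
Power ≈ 0.82 → the study is adequately powered (power ≥ 0.80).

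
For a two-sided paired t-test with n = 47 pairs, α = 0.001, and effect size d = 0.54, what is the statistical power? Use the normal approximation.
Power ≈ 0.66

Power calculation (paired t-test, normal approximation):
z_β = d · √n - z_{α/2}
z_β = 0.54 · √47 - 3.291
z_β = 0.54 · 6.856 - 3.291
z_β = 0.412

Power = Φ(z_β) = Φ(0.412) ≈ 0.660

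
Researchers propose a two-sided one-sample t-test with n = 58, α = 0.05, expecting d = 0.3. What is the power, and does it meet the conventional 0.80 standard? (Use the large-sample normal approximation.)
Power ≈ 0.63; the study is underpowered (power < 0.80)

Power calculation (one-sample t-test, normal approximation):
z_β = d · √n - z_{α/2}
z_β = 0.3 · √58 - 1.960
z_β = 0.3 · 7.616 - 1.960
z_β = 0.325

Power = Φ(z_β) = Φ(0.325) ≈ 0.627

Effect size d = 0.3 is small by Cohen's convention (0.2/0.5/0.8).

Threshold: power ≥ 0.80 is conventionally adequate.
Power ≈ 0.63 → the study is underpowered (power < 0.80).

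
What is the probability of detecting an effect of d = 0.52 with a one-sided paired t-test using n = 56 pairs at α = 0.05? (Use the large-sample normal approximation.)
Power ≈ 0.99

Power calculation (paired t-test, normal approximation):
z_β = d · √n - z_α
z_β = 0.52 · √56 - 1.645
z_β = 0.52 · 7.483 - 1.645
z_β = 2.246

Power = Φ(z_β) = Φ(2.246) ≈ 0.988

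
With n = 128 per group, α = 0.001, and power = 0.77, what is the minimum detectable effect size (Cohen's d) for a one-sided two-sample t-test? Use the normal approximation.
d ≈ 0.48

Minimum detectable effect (two-sample t-test, normal approximation):
d = (z_α + z_β) / √(n/2)
d = (3.090 + 0.739) / √(128/2)
d = 3.829 / 8.000
d ≈ 0.48

By Cohen's convention (0.2 small / 0.5 medium / 0.8 large): small effect.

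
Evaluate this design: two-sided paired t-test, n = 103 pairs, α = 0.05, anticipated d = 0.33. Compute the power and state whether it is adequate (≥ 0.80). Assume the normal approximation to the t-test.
Power ≈ 0.92; the study is adequately powered (power ≥ 0.80)

Power calculation (paired t-test, normal approximation):
z_β = d · √n - z_{α/2}
z_β = 0.33 · √103 - 1.960
z_β = 0.33 · 10.149 - 1.960
z_β = 1.389

Power = Φ(z_β) = Φ(1.389) ≈ 0.918

Effect size d = 0.33 is small by Cohen's convention (0.2/0.5/0.8).

Threshold: power ≥ 0.80 is conventionally adequate.
Power ≈ 0.92 → the study is adequately powered (power ≥ 0.80).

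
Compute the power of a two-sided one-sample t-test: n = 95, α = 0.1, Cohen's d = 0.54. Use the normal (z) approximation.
Power ≈ 1.00

Power calculation (one-sample t-test, normal approximation):
z_β = d · √n - z_{α/2}
z_β = 0.54 · √95 - 1.645
z_β = 0.54 · 9.747 - 1.645
z_β = 3.618

Power = Φ(z_β) = Φ(3.618) ≈ 1.000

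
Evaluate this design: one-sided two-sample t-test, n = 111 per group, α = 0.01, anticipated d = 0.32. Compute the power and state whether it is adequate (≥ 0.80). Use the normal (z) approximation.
Power ≈ 0.52; the study is underpowered (power < 0.80)

Power calculation (two-sample t-test, normal approximation):
z_β = d · √(n/2) - z_α
z_β = 0.32 · √(111/2) - 2.326
z_β = 0.32 · 7.450 - 2.326
z_β = 0.058

Power = Φ(z_β) = Φ(0.058) ≈ 0.523

Effect size d = 0.32 is small by Cohen's convention (0.2/0.5/0.8).

Threshold: power ≥ 0.80 is conventionally adequate.
Power ≈ 0.52 → the study is underpowered (power < 0.80).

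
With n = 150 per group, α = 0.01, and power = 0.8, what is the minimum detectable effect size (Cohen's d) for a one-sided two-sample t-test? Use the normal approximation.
d ≈ 0.37

Minimum detectable effect (two-sample t-test, normal approximation):
d = (z_α + z_β) / √(n/2)
d = (2.326 + 0.842) / √(150/2)
d = 3.168 / 8.660
d ≈ 0.37

By Cohen's convention (0.2 small / 0.5 medium / 0.8 large): small effect.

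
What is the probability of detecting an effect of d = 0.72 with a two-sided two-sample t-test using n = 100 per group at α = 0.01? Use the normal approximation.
Power ≈ 0.99

Power calculation (two-sample t-test, normal approximation):
z_β = d · √(n/2) - z_{α/2}
z_β = 0.72 · √(100/2) - 2.576
z_β = 0.72 · 7.071 - 2.576
z_β = 2.515

Power = Φ(z_β) = Φ(2.515) ≈ 0.994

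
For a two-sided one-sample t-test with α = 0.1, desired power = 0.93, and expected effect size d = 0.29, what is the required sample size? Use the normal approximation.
n = 116

Sample size formula (one-sample t-test, normal approximation):
n = ((z_{α/2} + z_β) / d)²

z_{α/2} = 1.645 (for α = 0.1, two-sided)
z_β = 1.476 (for power = 0.93)
d = 0.29

n = ((1.645 + 1.476) / 0.29)²
n = (10.762)²
n ≈ 115.82
Round up to the next whole number: n = 116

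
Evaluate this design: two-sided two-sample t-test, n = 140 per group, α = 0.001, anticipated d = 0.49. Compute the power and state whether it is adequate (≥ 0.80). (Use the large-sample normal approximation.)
Power ≈ 0.79; the study is underpowered (power < 0.80)

Power calculation (two-sample t-test, normal approximation):
z_β = d · √(n/2) - z_{α/2}
z_β = 0.49 · √(140/2) - 3.291
z_β = 0.49 · 8.367 - 3.291
z_β = 0.809

Power = Φ(z_β) = Φ(0.809) ≈ 0.791

Effect size d = 0.49 is small by Cohen's convention (0.2/0.5/0.8).

Threshold: power ≥ 0.80 is conventionally adequate.
Power ≈ 0.79 → the study is underpowered (power < 0.80).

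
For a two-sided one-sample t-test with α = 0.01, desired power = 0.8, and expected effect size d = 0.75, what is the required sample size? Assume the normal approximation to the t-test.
n = 21

Sample size formula (one-sample t-test, normal approximation):
n = ((z_{α/2} + z_β) / d)²

z_{α/2} = 2.576 (for α = 0.01, two-sided)
z_β = 0.842 (for power = 0.8)
d = 0.75

n = ((2.576 + 0.842) / 0.75)²
n = (4.557)²
n ≈ 20.77
Round up to the next whole number: n = 21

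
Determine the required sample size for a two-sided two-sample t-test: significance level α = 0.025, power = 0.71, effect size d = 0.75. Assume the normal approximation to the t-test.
n = 28 per group

Sample size formula (two-sample t-test, normal approximation):
n = 2 · ((z_{α/2} + z_β) / d)²

z_{α/2} = 2.241 (for α = 0.025, two-sided)
z_β = 0.553 (for power = 0.71)
d = 0.75

n = 2 · ((2.241 + 0.553) / 0.75)²
n = 2 · (3.725)²
n ≈ 27.75
Round up to the next whole number: n = 28 per group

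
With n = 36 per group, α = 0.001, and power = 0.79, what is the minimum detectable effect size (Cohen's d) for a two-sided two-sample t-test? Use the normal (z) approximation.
d ≈ 0.97

Minimum detectable effect (two-sample t-test, normal approximation):
d = (z_{α/2} + z_β) / √(n/2)
d = (3.291 + 0.806) / √(36/2)
d = 4.097 / 4.243
d ≈ 0.97

By Cohen's convention (0.2 small / 0.5 medium / 0.8 large): large effect.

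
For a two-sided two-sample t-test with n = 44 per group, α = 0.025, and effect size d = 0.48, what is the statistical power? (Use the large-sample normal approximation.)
Power ≈ 0.50

Power calculation (two-sample t-test, normal approximation):
z_β = d · √(n/2) - z_{α/2}
z_β = 0.48 · √(44/2) - 2.241
z_β = 0.48 · 4.690 - 2.241
z_β = 0.010

Power = Φ(z_β) = Φ(0.010) ≈ 0.504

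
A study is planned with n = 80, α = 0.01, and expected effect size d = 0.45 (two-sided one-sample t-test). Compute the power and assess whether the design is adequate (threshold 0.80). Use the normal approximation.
Power ≈ 0.93; the study is adequately powered (power ≥ 0.80)

Power calculation (one-sample t-test, normal approximation):
z_β = d · √n - z_{α/2}
z_β = 0.45 · √80 - 2.576
z_β = 0.45 · 8.944 - 2.576
z_β = 1.449

Power = Φ(z_β) = Φ(1.449) ≈ 0.926

Effect size d = 0.45 is small by Cohen's convention (0.2/0.5/0.8).

Threshold: power ≥ 0.80 is conventionally adequate.
Power ≈ 0.93 → the study is adequately powered (power ≥ 0.80).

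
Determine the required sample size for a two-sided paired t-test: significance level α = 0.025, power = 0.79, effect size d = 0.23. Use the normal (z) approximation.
n = 176 pairs

Sample size formula (paired t-test, normal approximation):
n = ((z_{α/2} + z_β) / d)²

z_{α/2} = 2.241 (for α = 0.025, two-sided)
z_β = 0.806 (for power = 0.79)
d = 0.23

n = ((2.241 + 0.806) / 0.23)²
n = (13.248)²
n ≈ 175.51
Round up to the next whole number: n = 176 pairs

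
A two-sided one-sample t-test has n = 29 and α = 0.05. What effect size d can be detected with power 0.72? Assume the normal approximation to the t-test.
d ≈ 0.47

Minimum detectable effect (one-sample t-test, normal approximation):
d = (z_{α/2} + z_β) / √n
d = (1.960 + 0.583) / √29
d = 2.543 / 5.385
d ≈ 0.47

By Cohen's convention (0.2 small / 0.5 medium / 0.8 large): small effect.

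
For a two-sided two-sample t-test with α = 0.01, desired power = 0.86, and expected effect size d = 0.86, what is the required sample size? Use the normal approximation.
n = 37 per group

Sample size formula (two-sample t-test, normal approximation):
n = 2 · ((z_{α/2} + z_β) / d)²

z_{α/2} = 2.576 (for α = 0.01, two-sided)
z_β = 1.080 (for power = 0.86)
d = 0.86

n = 2 · ((2.576 + 1.080) / 0.86)²
n = 2 · (4.251)²
n ≈ 36.14
Round up to the next whole number: n = 37 per group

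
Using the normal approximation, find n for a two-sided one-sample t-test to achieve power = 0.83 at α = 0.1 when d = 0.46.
n = 32

Sample size formula (one-sample t-test, normal approximation):
n = ((z_{α/2} + z_β) / d)²

z_{α/2} = 1.645 (for α = 0.1, two-sided)
z_β = 0.954 (for power = 0.83)
d = 0.46

n = ((1.645 + 0.954) / 0.46)²
n = (5.650)²
n ≈ 31.92
Round up to the next whole number: n = 32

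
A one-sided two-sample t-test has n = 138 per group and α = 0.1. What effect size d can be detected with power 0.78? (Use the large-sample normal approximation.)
d ≈ 0.25

Minimum detectable effect (two-sample t-test, normal approximation):
d = (z_α + z_β) / √(n/2)
d = (1.282 + 0.772) / √(138/2)
d = 2.054 / 8.307
d ≈ 0.25

By Cohen's convention (0.2 small / 0.5 medium / 0.8 large): small effect.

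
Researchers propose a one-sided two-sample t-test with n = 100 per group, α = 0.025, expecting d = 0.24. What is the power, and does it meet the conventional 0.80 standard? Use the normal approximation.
Power ≈ 0.40; the study is underpowered (power < 0.80)

Power calculation (two-sample t-test, normal approximation):
z_β = d · √(n/2) - z_α
z_β = 0.24 · √(100/2) - 1.960
z_β = 0.24 · 7.071 - 1.960
z_β = -0.263

Power = Φ(z_β) = Φ(-0.263) ≈ 0.396

Effect size d = 0.24 is small by Cohen's convention (0.2/0.5/0.8).

Threshold: power ≥ 0.80 is conventionally adequate.
Power ≈ 0.40 → the study is underpowered (power < 0.80).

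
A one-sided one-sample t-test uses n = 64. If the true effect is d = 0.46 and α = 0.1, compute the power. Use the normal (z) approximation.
Power ≈ 0.99

Power calculation (one-sample t-test, normal approximation):
z_β = d · √n - z_α
z_β = 0.46 · √64 - 1.282
z_β = 0.46 · 8.000 - 1.282
z_β = 2.398

Power = Φ(z_β) = Φ(2.398) ≈ 0.992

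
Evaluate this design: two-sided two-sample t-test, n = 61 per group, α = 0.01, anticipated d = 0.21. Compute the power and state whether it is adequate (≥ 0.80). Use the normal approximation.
Power ≈ 0.08; the study is underpowered (power < 0.80)

Power calculation (two-sample t-test, normal approximation):
z_β = d · √(n/2) - z_{α/2}
z_β = 0.21 · √(61/2) - 2.576
z_β = 0.21 · 5.523 - 2.576
z_β = -1.416

Power = Φ(z_β) = Φ(-1.416) ≈ 0.078

Effect size d = 0.21 is small by Cohen's convention (0.2/0.5/0.8).

Threshold: power ≥ 0.80 is conventionally adequate.
Power ≈ 0.08 → the study is underpowered (power < 0.80).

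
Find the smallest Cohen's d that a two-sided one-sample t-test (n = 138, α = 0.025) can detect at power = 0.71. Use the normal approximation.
d ≈ 0.24

Minimum detectable effect (one-sample t-test, normal approximation):
d = (z_{α/2} + z_β) / √n
d = (2.241 + 0.553) / √138
d = 2.795 / 11.747
d ≈ 0.24

By Cohen's convention (0.2 small / 0.5 medium / 0.8 large): small effect.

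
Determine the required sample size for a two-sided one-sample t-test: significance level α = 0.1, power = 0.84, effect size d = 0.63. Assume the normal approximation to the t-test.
n = 18

Sample size formula (one-sample t-test, normal approximation):
n = ((z_{α/2} + z_β) / d)²

z_{α/2} = 1.645 (for α = 0.1, two-sided)
z_β = 0.994 (for power = 0.84)
d = 0.63

n = ((1.645 + 0.994) / 0.63)²
n = (4.189)²
n ≈ 17.55
Round up to the next whole number: n = 18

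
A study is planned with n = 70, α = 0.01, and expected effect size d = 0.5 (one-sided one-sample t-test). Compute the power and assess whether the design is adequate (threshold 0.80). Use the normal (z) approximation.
Power ≈ 0.97; the study is adequately powered (power ≥ 0.80)

Power calculation (one-sample t-test, normal approximation):
z_β = d · √n - z_α
z_β = 0.5 · √70 - 2.326
z_β = 0.5 · 8.367 - 2.326
z_β = 1.857

Power = Φ(z_β) = Φ(1.857) ≈ 0.968

Effect size d = 0.5 is medium by Cohen's convention (0.2/0.5/0.8).

Threshold: power ≥ 0.80 is conventionally adequate.
Power ≈ 0.97 → the study is adequately powered (power ≥ 0.80).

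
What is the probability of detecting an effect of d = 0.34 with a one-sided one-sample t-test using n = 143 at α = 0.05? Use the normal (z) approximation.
Power ≈ 0.99

Power calculation (one-sample t-test, normal approximation):
z_β = d · √n - z_α
z_β = 0.34 · √143 - 1.645
z_β = 0.34 · 11.958 - 1.645
z_β = 2.421

Power = Φ(z_β) = Φ(2.421) ≈ 0.992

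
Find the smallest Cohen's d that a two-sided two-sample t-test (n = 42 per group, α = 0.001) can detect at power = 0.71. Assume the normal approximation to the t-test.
d ≈ 0.84

Minimum detectable effect (two-sample t-test, normal approximation):
d = (z_{α/2} + z_β) / √(n/2)
d = (3.291 + 0.553) / √(42/2)
d = 3.844 / 4.583
d ≈ 0.84

By Cohen's convention (0.2 small / 0.5 medium / 0.8 large): large effect.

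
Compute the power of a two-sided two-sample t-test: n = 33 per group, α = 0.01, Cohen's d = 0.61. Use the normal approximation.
Power ≈ 0.46

Power calculation (two-sample t-test, normal approximation):
z_β = d · √(n/2) - z_{α/2}
z_β = 0.61 · √(33/2) - 2.576
z_β = 0.61 · 4.062 - 2.576
z_β = -0.098

Power = Φ(z_β) = Φ(-0.098) ≈ 0.461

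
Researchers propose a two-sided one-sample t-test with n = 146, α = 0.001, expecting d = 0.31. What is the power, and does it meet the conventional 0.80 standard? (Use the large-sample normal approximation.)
Power ≈ 0.68; the study is underpowered (power < 0.80)

Power calculation (one-sample t-test, normal approximation):
z_β = d · √n - z_{α/2}
z_β = 0.31 · √146 - 3.291
z_β = 0.31 · 12.083 - 3.291
z_β = 0.455

Power = Φ(z_β) = Φ(0.455) ≈ 0.676

Effect size d = 0.31 is small by Cohen's convention (0.2/0.5/0.8).

Threshold: power ≥ 0.80 is conventionally adequate.
Power ≈ 0.68 → the study is underpowered (power < 0.80).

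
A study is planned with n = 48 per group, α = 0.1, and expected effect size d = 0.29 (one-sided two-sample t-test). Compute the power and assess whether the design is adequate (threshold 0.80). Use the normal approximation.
Power ≈ 0.56; the study is underpowered (power < 0.80)

Power calculation (two-sample t-test, normal approximation):
z_β = d · √(n/2) - z_α
z_β = 0.29 · √(48/2) - 1.282
z_β = 0.29 · 4.899 - 1.282
z_β = 0.139

Power = Φ(z_β) = Φ(0.139) ≈ 0.555

Effect size d = 0.29 is small by Cohen's convention (0.2/0.5/0.8).

Threshold: power ≥ 0.80 is conventionally adequate.
Power ≈ 0.56 → the study is underpowered (power < 0.80).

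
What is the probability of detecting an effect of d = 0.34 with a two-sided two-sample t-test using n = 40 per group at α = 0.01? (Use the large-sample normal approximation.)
Power ≈ 0.15

Power calculation (two-sample t-test, normal approximation):
z_β = d · √(n/2) - z_{α/2}
z_β = 0.34 · √(40/2) - 2.576
z_β = 0.34 · 4.472 - 2.576
z_β = -1.055

Power = Φ(z_β) = Φ(-1.055) ≈ 0.146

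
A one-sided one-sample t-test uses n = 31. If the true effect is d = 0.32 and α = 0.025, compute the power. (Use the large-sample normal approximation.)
Power ≈ 0.43

Power calculation (one-sample t-test, normal approximation):
z_β = d · √n - z_α
z_β = 0.32 · √31 - 1.960
z_β = 0.32 · 5.568 - 1.960
z_β = -0.178

Power = Φ(z_β) = Φ(-0.178) ≈ 0.429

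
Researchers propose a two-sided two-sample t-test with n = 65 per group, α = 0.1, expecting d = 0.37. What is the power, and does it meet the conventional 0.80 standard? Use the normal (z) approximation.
Power ≈ 0.68; the study is underpowered (power < 0.80)

Power calculation (two-sample t-test, normal approximation):
z_β = d · √(n/2) - z_{α/2}
z_β = 0.37 · √(65/2) - 1.645
z_β = 0.37 · 5.701 - 1.645
z_β = 0.464

Power = Φ(z_β) = Φ(0.464) ≈ 0.679

Effect size d = 0.37 is small by Cohen's convention (0.2/0.5/0.8).

Threshold: power ≥ 0.80 is conventionally adequate.
Power ≈ 0.68 → the study is underpowered (power < 0.80).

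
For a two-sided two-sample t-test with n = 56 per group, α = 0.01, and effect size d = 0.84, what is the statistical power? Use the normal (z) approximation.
Power ≈ 0.97

Power calculation (two-sample t-test, normal approximation):
z_β = d · √(n/2) - z_{α/2}
z_β = 0.84 · √(56/2) - 2.576
z_β = 0.84 · 5.292 - 2.576
z_β = 1.869

Power = Φ(z_β) = Φ(1.869) ≈ 0.969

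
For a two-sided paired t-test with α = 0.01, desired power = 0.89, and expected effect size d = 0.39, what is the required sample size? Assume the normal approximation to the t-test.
n = 96 pairs

Sample size formula (paired t-test, normal approximation):
n = ((z_{α/2} + z_β) / d)²

z_{α/2} = 2.576 (for α = 0.01, two-sided)
z_β = 1.227 (for power = 0.89)
d = 0.39

n = ((2.576 + 1.227) / 0.39)²
n = (9.751)²
n ≈ 95.08
Round up to the next whole number: n = 96 pairs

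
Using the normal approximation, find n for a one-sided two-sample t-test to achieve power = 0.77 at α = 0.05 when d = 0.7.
n = 24 per group

Sample size formula (two-sample t-test, normal approximation):
n = 2 · ((z_α + z_β) / d)²

z_α = 1.645 (for α = 0.05, one-sided)
z_β = 0.739 (for power = 0.77)
d = 0.7

n = 2 · ((1.645 + 0.739) / 0.7)²
n = 2 · (3.406)²
n ≈ 23.20
Round up to the next whole number: n = 24 per group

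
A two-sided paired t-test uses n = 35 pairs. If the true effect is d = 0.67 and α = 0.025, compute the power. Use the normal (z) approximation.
Power ≈ 0.96

Power calculation (paired t-test, normal approximation):
z_β = d · √n - z_{α/2}
z_β = 0.67 · √35 - 2.241
z_β = 0.67 · 5.916 - 2.241
z_β = 1.722

Power = Φ(z_β) = Φ(1.722) ≈ 0.957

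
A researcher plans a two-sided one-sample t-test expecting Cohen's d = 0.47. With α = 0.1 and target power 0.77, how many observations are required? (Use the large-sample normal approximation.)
n = 26

Sample size formula (one-sample t-test, normal approximation):
n = ((z_{α/2} + z_β) / d)²

z_{α/2} = 1.645 (for α = 0.1, two-sided)
z_β = 0.739 (for power = 0.77)
d = 0.47

n = ((1.645 + 0.739) / 0.47)²
n = (5.072)²
n ≈ 25.73
Round up to the next whole number: n = 26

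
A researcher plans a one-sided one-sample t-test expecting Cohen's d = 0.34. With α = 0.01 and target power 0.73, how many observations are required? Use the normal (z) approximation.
n = 75

Sample size formula (one-sample t-test, normal approximation):
n = ((z_α + z_β) / d)²

z_α = 2.326 (for α = 0.01, one-sided)
z_β = 0.613 (for power = 0.73)
d = 0.34

n = ((2.326 + 0.613) / 0.34)²
n = (8.644)²
n ≈ 74.72
Round up to the next whole number: n = 75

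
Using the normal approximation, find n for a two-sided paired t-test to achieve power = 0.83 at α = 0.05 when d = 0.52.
n = 32 pairs

Sample size formula (paired t-test, normal approximation):
n = ((z_{α/2} + z_β) / d)²

z_{α/2} = 1.960 (for α = 0.05, two-sided)
z_β = 0.954 (for power = 0.83)
d = 0.52

n = ((1.960 + 0.954) / 0.52)²
n = (5.604)²
n ≈ 31.40
Round up to the next whole number: n = 32 pairs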